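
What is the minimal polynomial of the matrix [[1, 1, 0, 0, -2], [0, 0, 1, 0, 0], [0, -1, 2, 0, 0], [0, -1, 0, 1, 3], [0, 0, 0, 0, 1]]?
m_A(x) = (x - 1)^3

The characteristic polynomial factors as (x - 1)^5. The minimal polynomial is ∏(x - λ)^{k_λ} where k_λ is the size of the largest Jordan block at λ.

For λ = 1: rank(A - I) = 3, and the largest Jordan block has size 3 (the smallest k with rank((A - I)^k) = rank((A - I)^(k+1))).

So m_A(x) = (x - 1)^3.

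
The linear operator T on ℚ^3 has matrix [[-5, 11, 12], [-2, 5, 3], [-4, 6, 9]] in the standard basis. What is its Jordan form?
The characteristic polynomial is det(xI - A) = (x - 3)^3, so the eigenvalues are 3 (algebraic multiplicity 3).

For λ = 3: rank(A - 3I) = 2, rank((A - 3I)^2) = 1, rank((A - 3I)^3) = 0. The eigenspace has dimension 3 - 2 = 1, so there is 1 Jordan block; the rank sequence gives block sizes [3].

Assembling the blocks gives the Jordan form J above.

J = [[3, 1, 0], [0, 3, 1], [0, 0, 3]]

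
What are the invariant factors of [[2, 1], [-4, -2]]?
x^2

The Jordan structure of A has elementary divisors x^2. Arranging the block sizes at each eigenvalue in decreasing order and taking row products gives the invariant factors.

Invariant factors (smallest first, each dividing the next): x^2.

Check: the last factor x^2 is the minimal polynomial, and the product x^2 is the characteristic polynomial.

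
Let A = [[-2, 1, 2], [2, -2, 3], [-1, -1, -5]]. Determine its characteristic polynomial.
xI - A = [[x + 2, -1, -2], [-2, x + 2, -3], [1, 1, x + 5]].

Expanding det(xI - A) along the first row:
det(xI - A) = + (x + 2)·det([[x + 2, -3], [1, x + 5]]) - (-1)·det([[-2, -3], [1, x + 5]]) + (-2)·det([[-2, x + 2], [1, 1]]).

Evaluating gives χ_A(x) = x^3 + 9x^2 + 27x + 27 = (x + 3)^3.

χ_A(x) = (x + 3)^3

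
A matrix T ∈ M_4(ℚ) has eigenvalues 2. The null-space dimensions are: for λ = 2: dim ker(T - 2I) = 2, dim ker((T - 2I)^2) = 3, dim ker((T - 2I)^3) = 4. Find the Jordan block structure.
λ = 2: successive nullity increments [2, 1, 1] count blocks of size ≥ k; block sizes are [3, 1].

Jordan blocks: (2, 3), (2, 1)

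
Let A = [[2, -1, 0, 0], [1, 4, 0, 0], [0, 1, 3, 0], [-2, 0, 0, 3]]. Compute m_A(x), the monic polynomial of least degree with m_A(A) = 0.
m_A(x) = (x - 3)^3

The characteristic polynomial factors as (x - 3)^4. The minimal polynomial is ∏(x - λ)^{k_λ} where k_λ is the size of the largest Jordan block at λ.

For λ = 3: rank(A - 3I) = 2, and the largest Jordan block has size 3 (the smallest k with rank((A - 3I)^k) = rank((A - 3I)^(k+1))).

So m_A(x) = (x - 3)^3.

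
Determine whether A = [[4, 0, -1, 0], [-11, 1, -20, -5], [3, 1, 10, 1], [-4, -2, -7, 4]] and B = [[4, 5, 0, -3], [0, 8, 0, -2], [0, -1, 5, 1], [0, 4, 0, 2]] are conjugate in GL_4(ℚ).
Two matrices over a field are similar if and only if they have the same invariant factors.

Both A and B have characteristic polynomial (x - 6)(x - 5)(x - 4)^2 and minimal polynomial (x - 6)(x - 5)(x - 4)^2. Computing further, both have invariant factors (x - 6)(x - 5)(x - 4)^2. Hence A and B are similar.

Yes.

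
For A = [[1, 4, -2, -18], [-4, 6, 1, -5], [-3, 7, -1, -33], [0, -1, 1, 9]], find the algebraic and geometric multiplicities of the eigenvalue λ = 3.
algebraic multiplicity 1, geometric multiplicity 1

The characteristic polynomial is (x - 4)^3(x - 3), so the factor x - 3 appears with exponent 1: the algebraic multiplicity is 1.

rank(A - 3I) = 3, so the eigenspace has dimension 4 - 3 = 1: the geometric multiplicity is 1.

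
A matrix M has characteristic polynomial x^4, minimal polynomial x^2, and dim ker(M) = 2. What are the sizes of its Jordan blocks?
Jordan blocks: (0, 2), (0, 2)

λ = 0: algebraic multiplicity 4 (exponent in χ_M), largest block size 2 (exponent in m_M), 2 blocks (geometric multiplicity). These force block sizes [2, 2].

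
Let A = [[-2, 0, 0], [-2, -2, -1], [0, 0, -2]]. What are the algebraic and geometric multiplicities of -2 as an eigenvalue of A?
algebraic multiplicity 3, geometric multiplicity 2

The characteristic polynomial is (x + 2)^3, so the factor x + 2 appears with exponent 3: the algebraic multiplicity is 3.

rank(A + 2I) = 1, so the eigenspace has dimension 3 - 1 = 2: the geometric multiplicity is 2.

Since 2 < 3, A is not diagonalizable.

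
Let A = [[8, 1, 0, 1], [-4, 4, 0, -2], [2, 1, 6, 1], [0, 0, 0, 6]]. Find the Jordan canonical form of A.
J = [[6, 1, 0, 0], [0, 6, 0, 0], [0, 0, 6, 0], [0, 0, 0, 6]]

The characteristic polynomial is det(xI - A) = (x - 6)^4, so the eigenvalues are 6 (algebraic multiplicity 4).

For λ = 6: rank(A - 6I) = 1, rank((A - 6I)^2) = 0. The eigenspace has dimension 4 - 1 = 3, so there are 3 Jordan blocks; the rank sequence gives block sizes [2, 1, 1].

Assembling the blocks gives the Jordan form J above.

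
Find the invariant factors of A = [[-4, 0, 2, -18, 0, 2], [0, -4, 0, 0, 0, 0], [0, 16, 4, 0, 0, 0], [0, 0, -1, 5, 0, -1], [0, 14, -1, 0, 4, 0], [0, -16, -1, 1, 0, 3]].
(x - 4)^2(x + 4), (x - 4)^2(x + 4)

The Jordan structure of A has elementary divisors (x + 4), (x + 4), (x - 4)^2, (x - 4)^2. Arranging the block sizes at each eigenvalue in decreasing order and taking row products gives the invariant factors.

Invariant factors (smallest first, each dividing the next): (x - 4)^2(x + 4), (x - 4)^2(x + 4).

Check: the last factor (x - 4)^2(x + 4) is the minimal polynomial, and the product (x - 4)^4(x + 4)^2 is the characteristic polynomial.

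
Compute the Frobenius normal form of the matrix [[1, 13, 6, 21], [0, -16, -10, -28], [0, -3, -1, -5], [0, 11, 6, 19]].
The invariant factors of A (the non-unit diagonal entries of the Smith normal form of xI - A over ℚ[x]) are x - 1, x(x - 1)^2, each dividing the next. The characteristic polynomial is their product, x(x - 1)^3.

The rational canonical form is the block-diagonal matrix of companion matrices C(f_i):
R = [[1, 0, 0, 0], [0, 0, 0, 0], [0, 1, 0, -1], [0, 0, 1, 2]].

R = [[1, 0, 0, 0], [0, 0, 0, 0], [0, 1, 0, -1], [0, 0, 1, 2]]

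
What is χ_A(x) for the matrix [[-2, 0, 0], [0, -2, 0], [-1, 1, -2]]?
xI - A = [[x + 2, 0, 0], [0, x + 2, 0], [1, -1, x + 2]].

Expanding det(xI - A) along the first row:
det(xI - A) = + (x + 2)·det([[x + 2, 0], [-1, x + 2]]) - (0)·det([[0, 0], [1, x + 2]]) + (0)·det([[0, x + 2], [1, -1]]).

Evaluating gives χ_A(x) = x^3 + 6x^2 + 12x + 8 = (x + 2)^3.

χ_A(x) = (x + 2)^3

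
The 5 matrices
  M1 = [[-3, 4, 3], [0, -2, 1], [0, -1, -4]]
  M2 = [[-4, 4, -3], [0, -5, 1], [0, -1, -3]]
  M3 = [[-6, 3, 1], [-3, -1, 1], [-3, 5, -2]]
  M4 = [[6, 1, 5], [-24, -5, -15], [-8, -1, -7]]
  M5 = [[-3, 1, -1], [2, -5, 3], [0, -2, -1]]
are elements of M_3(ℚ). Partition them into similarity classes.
3 classes: {M1, M3, M5}, {M2}, {M4}

Characteristic polynomials: χ_{M1} = (x + 3)^3, χ_{M2} = (x + 4)^3, χ_{M3} = (x + 3)^3, χ_{M4} = (x + 2)^3, χ_{M5} = (x + 3)^3.

{M1, M3, M5}: invariant factors (x + 3)^3.

{M2}: invariant factors (x + 4)^3.

{M4}: invariant factors x + 2, (x + 2)^2.

Matrices are similar if and only if their invariant-factor lists agree; the partition into similarity classes is {M1, M3, M5}, {M2}, {M4}.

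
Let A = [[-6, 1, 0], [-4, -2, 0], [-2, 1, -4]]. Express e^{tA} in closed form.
A has Jordan form J = [[-4, 1, 0], [0, -4, 0], [0, 0, -4]] with A = PJP^{-1}, so e^{tA} = P e^{tJ} P^{-1}.

For a Jordan block J_k(λ), e^{tJ_k(λ)} = e^{λt} · (I + tN + t^2 N^2/2! + ... + t^{k-1} N^{k-1}/(k-1)!) where N is the nilpotent superdiagonal part.

Assembling the blocks and conjugating back gives the entries of e^{tA} as shown above.

e^{tA} = [[(1 - 2*t)*e^{-4*t}, t*e^{-4*t}, 0], [-4*t*e^{-4*t}, (2*t + 1)*e^{-4*t}, 0], [-2*t*e^{-4*t}, t*e^{-4*t}, e^{-4*t}]]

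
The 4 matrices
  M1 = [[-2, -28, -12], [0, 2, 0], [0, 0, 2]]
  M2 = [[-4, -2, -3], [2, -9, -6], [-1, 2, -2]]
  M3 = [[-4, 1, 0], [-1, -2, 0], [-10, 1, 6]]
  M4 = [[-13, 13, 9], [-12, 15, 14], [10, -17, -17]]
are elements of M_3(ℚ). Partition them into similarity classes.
Characteristic polynomials: χ_{M1} = (x - 2)^2(x + 2), χ_{M2} = (x + 5)^3, χ_{M3} = (x - 6)(x + 3)^2, χ_{M4} = (x + 5)^3.

{M1}: invariant factors x - 2, (x - 2)(x + 2).

{M2}: invariant factors x + 5, (x + 5)^2.

{M3}: invariant factors (x - 6)(x + 3)^2.

{M4}: invariant factors (x + 5)^3.

Matrices are similar if and only if their invariant-factor lists agree; the partition into similarity classes is {M1}, {M2}, {M3}, {M4}.

4 classes: {M1}, {M2}, {M3}, {M4}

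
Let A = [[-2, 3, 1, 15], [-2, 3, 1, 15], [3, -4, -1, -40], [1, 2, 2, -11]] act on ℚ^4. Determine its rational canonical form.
R = [[0, 0, 0, 0], [1, 0, 0, -25], [0, 1, 0, -35], [0, 0, 1, -11]]

The invariant factors of A (the non-unit diagonal entries of the Smith normal form of xI - A over ℚ[x]) are x(x + 1)(x + 5)^2, each dividing the next. The characteristic polynomial is their product, x(x + 1)(x + 5)^2.

The rational canonical form is the block-diagonal matrix of companion matrices C(f_i):
R = [[0, 0, 0, 0], [1, 0, 0, -25], [0, 1, 0, -35], [0, 0, 1, -11]].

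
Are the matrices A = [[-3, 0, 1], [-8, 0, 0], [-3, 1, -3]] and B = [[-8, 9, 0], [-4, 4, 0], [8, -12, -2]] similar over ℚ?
No.

Both have characteristic polynomial (x + 2)^3, but the minimal polynomial of A is (x + 2)^3 while the minimal polynomial of B is (x + 2)^2. The minimal polynomial is a similarity invariant, so A and B are not similar.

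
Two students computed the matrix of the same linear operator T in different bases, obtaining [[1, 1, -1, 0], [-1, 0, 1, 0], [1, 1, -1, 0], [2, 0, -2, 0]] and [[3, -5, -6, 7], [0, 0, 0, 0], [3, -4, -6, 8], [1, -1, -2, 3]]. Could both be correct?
Yes.

Two matrices over a field are similar if and only if they have the same invariant factors.

Both A and B have characteristic polynomial x^4 and minimal polynomial x^3. Computing further, both have invariant factors x, x^3. Hence A and B are similar.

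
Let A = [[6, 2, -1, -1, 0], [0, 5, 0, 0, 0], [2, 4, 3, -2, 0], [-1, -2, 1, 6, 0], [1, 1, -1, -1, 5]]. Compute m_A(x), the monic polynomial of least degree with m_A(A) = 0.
The characteristic polynomial factors as (x - 5)^5. The minimal polynomial is ∏(x - λ)^{k_λ} where k_λ is the size of the largest Jordan block at λ.

For λ = 5: rank(A - 5I) = 2, and the largest Jordan block has size 2 (the smallest k with rank((A - 5I)^k) = rank((A - 5I)^(k+1))).

So m_A(x) = (x - 5)^2.

m_A(x) = (x - 5)^2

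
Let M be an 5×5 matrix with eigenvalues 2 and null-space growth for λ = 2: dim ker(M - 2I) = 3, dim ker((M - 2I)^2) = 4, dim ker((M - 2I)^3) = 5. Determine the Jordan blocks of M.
Jordan blocks: (2, 3), (2, 1), (2, 1)

λ = 2: successive nullity increments [3, 1, 1] count blocks of size ≥ k; block sizes are [3, 1, 1].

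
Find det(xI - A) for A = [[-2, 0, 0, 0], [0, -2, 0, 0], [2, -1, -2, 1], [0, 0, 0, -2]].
χ_A(x) = (x + 2)^4

xI - A = [[x + 2, 0, 0, 0], [0, x + 2, 0, 0], [-2, 1, x + 2, -1], [0, 0, 0, x + 2]].

Expanding det(xI - A) along the first row:
det(xI - A) = + (x + 2)·det([[x + 2, 0, 0], [1, x + 2, -1], [0, 0, x + 2]]) - (0)·det([[0, 0, 0], [-2, x + 2, -1], [0, 0, x + 2]]) + (0)·det([[0, x + 2, 0], [-2, 1, -1], [0, 0, x + 2]]) - (0)·det([[0, x + 2, 0], [-2, 1, x + 2], [0, 0, 0]]).

Evaluating gives χ_A(x) = x^4 + 8x^3 + 24x^2 + 32x + 16 = (x + 2)^4.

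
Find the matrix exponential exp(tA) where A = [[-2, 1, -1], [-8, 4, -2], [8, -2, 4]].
A has Jordan form J = [[2, 1, 0], [0, 2, 0], [0, 0, 2]] with A = PJP^{-1}, so e^{tA} = P e^{tJ} P^{-1}.

For a Jordan block J_k(λ), e^{tJ_k(λ)} = e^{λt} · (I + tN + t^2 N^2/2! + ... + t^{k-1} N^{k-1}/(k-1)!) where N is the nilpotent superdiagonal part.

Assembling the blocks and conjugating back gives the entries of e^{tA} as shown above.

e^{tA} = [[(1 - 4*t)*e^{2*t}, t*e^{2*t}, -t*e^{2*t}], [-8*t*e^{2*t}, (2*t + 1)*e^{2*t}, -2*t*e^{2*t}], [8*t*e^{2*t}, -2*t*e^{2*t}, (2*t + 1)*e^{2*t}]]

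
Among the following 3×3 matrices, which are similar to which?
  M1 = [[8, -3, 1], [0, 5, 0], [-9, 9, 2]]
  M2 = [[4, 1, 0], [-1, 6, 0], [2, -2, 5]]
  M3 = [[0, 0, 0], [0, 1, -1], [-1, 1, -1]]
2 classes: {M1, M2}, {M3}

Characteristic polynomials: χ_{M1} = (x - 5)^3, χ_{M2} = (x - 5)^3, χ_{M3} = x^3.

{M1, M2}: invariant factors x - 5, (x - 5)^2.

{M3}: invariant factors x^3.

Matrices are similar if and only if their invariant-factor lists agree; the partition into similarity classes is {M1, M2}, {M3}.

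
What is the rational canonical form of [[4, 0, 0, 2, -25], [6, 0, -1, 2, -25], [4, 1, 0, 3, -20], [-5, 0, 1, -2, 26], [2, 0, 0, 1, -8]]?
The invariant factors of A (the non-unit diagonal entries of the Smith normal form of xI - A over ℚ[x]) are (x + 3)^2(x^3 - x + 1), each dividing the next. The characteristic polynomial is their product, (x + 3)^2(x^3 - x + 1).

The rational canonical form is the block-diagonal matrix of companion matrices C(f_i):
R = [[0, 0, 0, 0, -9], [1, 0, 0, 0, 3], [0, 1, 0, 0, 5], [0, 0, 1, 0, -8], [0, 0, 0, 1, -6]].

Note the characteristic polynomial does not split into linear factors over ℚ, so A has no Jordan form over ℚ; the rational canonical form exists over any field.

R = [[0, 0, 0, 0, -9], [1, 0, 0, 0, 3], [0, 1, 0, 0, 5], [0, 0, 1, 0, -8], [0, 0, 0, 1, -6]]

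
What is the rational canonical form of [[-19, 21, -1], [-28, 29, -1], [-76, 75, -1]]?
The invariant factors of A (the non-unit diagonal entries of the Smith normal form of xI - A over ℚ[x]) are (x - 5)(x^2 - 4x + 6), each dividing the next. The characteristic polynomial is their product, (x - 5)(x^2 - 4x + 6).

The rational canonical form is the block-diagonal matrix of companion matrices C(f_i):
R = [[0, 0, 30], [1, 0, -26], [0, 1, 9]].

Note the characteristic polynomial does not split into linear factors over ℚ, so A has no Jordan form over ℚ; the rational canonical form exists over any field.

R = [[0, 0, 30], [1, 0, -26], [0, 1, 9]]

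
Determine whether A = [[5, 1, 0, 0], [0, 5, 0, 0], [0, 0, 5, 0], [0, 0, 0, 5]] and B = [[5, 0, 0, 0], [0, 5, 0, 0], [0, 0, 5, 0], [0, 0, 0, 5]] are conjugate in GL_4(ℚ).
No.

Both have characteristic polynomial (x - 5)^4, but the minimal polynomial of A is (x - 5)^2 while the minimal polynomial of B is x - 5. The minimal polynomial is a similarity invariant, so A and B are not similar.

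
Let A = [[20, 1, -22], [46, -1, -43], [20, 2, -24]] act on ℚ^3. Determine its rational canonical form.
The invariant factors of A (the non-unit diagonal entries of the Smith normal form of xI - A over ℚ[x]) are (x + 5)(x^2 + 4), each dividing the next. The characteristic polynomial is their product, (x + 5)(x^2 + 4).

The rational canonical form is the block-diagonal matrix of companion matrices C(f_i):
R = [[0, 0, -20], [1, 0, -4], [0, 1, -5]].

Note the characteristic polynomial does not split into linear factors over ℚ, so A has no Jordan form over ℚ; the rational canonical form exists over any field.

R = [[0, 0, -20], [1, 0, -4], [0, 1, -5]]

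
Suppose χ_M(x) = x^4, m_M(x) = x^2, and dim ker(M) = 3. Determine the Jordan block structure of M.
λ = 0: algebraic multiplicity 4 (exponent in χ_M), largest block size 2 (exponent in m_M), 3 blocks (geometric multiplicity). These force block sizes [2, 1, 1].

Jordan blocks: (0, 2), (0, 1), (0, 1)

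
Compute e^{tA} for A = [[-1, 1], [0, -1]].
A has Jordan form J = [[-1, 1], [0, -1]] with A = PJP^{-1}, so e^{tA} = P e^{tJ} P^{-1}.

For a Jordan block J_k(λ), e^{tJ_k(λ)} = e^{λt} · (I + tN + t^2 N^2/2! + ... + t^{k-1} N^{k-1}/(k-1)!) where N is the nilpotent superdiagonal part.

Assembling the blocks and conjugating back gives the entries of e^{tA} as shown above.

e^{tA} = [[e^{-t}, t*e^{-t}], [0, e^{-t}]]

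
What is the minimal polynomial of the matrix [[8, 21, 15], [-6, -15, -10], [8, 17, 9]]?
The characteristic polynomial factors as (x - 4)(x + 1)^2. The minimal polynomial is ∏(x - λ)^{k_λ} where k_λ is the size of the largest Jordan block at λ.

For λ = -1: rank(A + I) = 2, and the largest Jordan block has size 2 (the smallest k with rank((A + I)^k) = rank((A + I)^(k+1))).
For λ = 4: rank(A - 4I) = 2, and the largest Jordan block has size 1 (the smallest k with rank((A - 4I)^k) = rank((A - 4I)^(k+1))).

So m_A(x) = (x - 4)(x + 1)^2.

m_A(x) = (x - 4)(x + 1)^2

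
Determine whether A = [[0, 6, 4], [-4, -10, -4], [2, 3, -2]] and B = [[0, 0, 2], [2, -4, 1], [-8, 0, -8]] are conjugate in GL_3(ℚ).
Two matrices over a field are similar if and only if they have the same invariant factors.

Both A and B have characteristic polynomial (x + 4)^3 and minimal polynomial (x + 4)^2. Computing further, both have invariant factors x + 4, (x + 4)^2. Hence A and B are similar.

Yes.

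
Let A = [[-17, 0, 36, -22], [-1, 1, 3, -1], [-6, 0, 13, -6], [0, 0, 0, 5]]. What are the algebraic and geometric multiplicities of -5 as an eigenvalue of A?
The characteristic polynomial is (x - 5)(x - 1)^2(x + 5), so the factor x + 5 appears with exponent 1: the algebraic multiplicity is 1.

rank(A + 5I) = 3, so the eigenspace has dimension 4 - 3 = 1: the geometric multiplicity is 1.

algebraic multiplicity 1, geometric multiplicity 1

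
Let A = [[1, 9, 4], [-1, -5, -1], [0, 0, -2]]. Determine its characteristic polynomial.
xI - A = [[x - 1, -9, -4], [1, x + 5, 1], [0, 0, x + 2]].

Expanding det(xI - A) along the first row:
det(xI - A) = + (x - 1)·det([[x + 5, 1], [0, x + 2]]) - (-9)·det([[1, 1], [0, x + 2]]) + (-4)·det([[1, x + 5], [0, 0]]).

Evaluating gives χ_A(x) = x^3 + 6x^2 + 12x + 8 = (x + 2)^3.

χ_A(x) = (x + 2)^3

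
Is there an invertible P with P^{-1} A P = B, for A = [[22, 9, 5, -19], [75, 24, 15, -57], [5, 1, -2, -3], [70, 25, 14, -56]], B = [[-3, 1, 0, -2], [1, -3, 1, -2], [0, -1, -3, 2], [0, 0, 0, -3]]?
Yes.

Two matrices over a field are similar if and only if they have the same invariant factors.

Both A and B have characteristic polynomial (x + 3)^4 and minimal polynomial (x + 3)^3. Computing further, both have invariant factors x + 3, (x + 3)^3. Hence A and B are similar.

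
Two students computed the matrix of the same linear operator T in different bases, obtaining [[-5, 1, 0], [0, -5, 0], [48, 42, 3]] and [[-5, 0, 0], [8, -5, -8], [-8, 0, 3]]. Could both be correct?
Both have characteristic polynomial (x - 3)(x + 5)^2, but the minimal polynomial of A is (x - 3)(x + 5)^2 while the minimal polynomial of B is (x - 3)(x + 5). The minimal polynomial is a similarity invariant, so A and B are not similar.

No.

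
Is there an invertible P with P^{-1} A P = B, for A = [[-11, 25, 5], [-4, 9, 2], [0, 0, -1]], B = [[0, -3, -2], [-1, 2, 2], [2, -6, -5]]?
Yes.

Two matrices over a field are similar if and only if they have the same invariant factors.

Both A and B have characteristic polynomial (x + 1)^3 and minimal polynomial (x + 1)^2. Computing further, both have invariant factors x + 1, (x + 1)^2. Hence A and B are similar.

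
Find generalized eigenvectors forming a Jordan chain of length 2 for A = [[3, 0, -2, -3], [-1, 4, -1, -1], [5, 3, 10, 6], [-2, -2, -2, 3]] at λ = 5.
We seek v_1 ∈ ker((A - 5I)^2) \ ker(A - 5I), then set v_{i+1} = (A - 5I) v_i.

One such chain is v_1 = [[0, 1, 0, 0]]^T, v_2 = [[0, -1, 3, -2]]^T. Check: (A - 5I) v_2 = [[0, 0, 0, 0]]^T = 0.

v_1 = [[0, 1, 0, 0]]^T, v_2 = [[0, -1, 3, -2]]^T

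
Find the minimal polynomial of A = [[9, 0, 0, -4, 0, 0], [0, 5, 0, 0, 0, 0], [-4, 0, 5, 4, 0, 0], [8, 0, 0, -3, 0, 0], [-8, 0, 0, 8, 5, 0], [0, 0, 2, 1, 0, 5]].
m_A(x) = (x - 5)^2(x - 1)

The characteristic polynomial factors as (x - 5)^5(x - 1). The minimal polynomial is ∏(x - λ)^{k_λ} where k_λ is the size of the largest Jordan block at λ.

For λ = 1: rank(A - I) = 5, and the largest Jordan block has size 1 (the smallest k with rank((A - I)^k) = rank((A - I)^(k+1))).
For λ = 5: rank(A - 5I) = 2, and the largest Jordan block has size 2 (the smallest k with rank((A - 5I)^k) = rank((A - 5I)^(k+1))).

So m_A(x) = (x - 5)^2(x - 1).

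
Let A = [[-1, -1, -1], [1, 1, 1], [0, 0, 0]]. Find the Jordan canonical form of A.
The characteristic polynomial is det(xI - A) = x^3, so the eigenvalues are 0 (algebraic multiplicity 3).

For λ = 0: rank(A) = 1, rank(A^2) = 0. The eigenspace has dimension 3 - 1 = 2, so there are 2 Jordan blocks; the rank sequence gives block sizes [2, 1].

Assembling the blocks gives the Jordan form J above.

J = [[0, 1, 0], [0, 0, 0], [0, 0, 0]]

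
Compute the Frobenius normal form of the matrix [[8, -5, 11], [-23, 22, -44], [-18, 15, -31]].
The invariant factors of A (the non-unit diagonal entries of the Smith normal form of xI - A over ℚ[x]) are (x - 2)(x^2 + 3x - 5), each dividing the next. The characteristic polynomial is their product, (x - 2)(x^2 + 3x - 5).

The rational canonical form is the block-diagonal matrix of companion matrices C(f_i):
R = [[0, 0, -10], [1, 0, 11], [0, 1, -1]].

Note the characteristic polynomial does not split into linear factors over ℚ, so A has no Jordan form over ℚ; the rational canonical form exists over any field.

R = [[0, 0, -10], [1, 0, 11], [0, 1, -1]]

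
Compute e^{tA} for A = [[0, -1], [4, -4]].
A has Jordan form J = [[-2, 1], [0, -2]] with A = PJP^{-1}, so e^{tA} = P e^{tJ} P^{-1}.

For a Jordan block J_k(λ), e^{tJ_k(λ)} = e^{λt} · (I + tN + t^2 N^2/2! + ... + t^{k-1} N^{k-1}/(k-1)!) where N is the nilpotent superdiagonal part.

Assembling the blocks and conjugating back gives the entries of e^{tA} as shown above.

e^{tA} = [[(2*t + 1)*e^{-2*t}, -t*e^{-2*t}], [4*t*e^{-2*t}, (1 - 2*t)*e^{-2*t}]]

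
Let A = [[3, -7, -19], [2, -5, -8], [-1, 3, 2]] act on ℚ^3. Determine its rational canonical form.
The invariant factors of A (the non-unit diagonal entries of the Smith normal form of xI - A over ℚ[x]) are x^3 + 5, each dividing the next. The characteristic polynomial is their product, x^3 + 5.

The rational canonical form is the block-diagonal matrix of companion matrices C(f_i):
R = [[0, 0, -5], [1, 0, 0], [0, 1, 0]].

Note the characteristic polynomial does not split into linear factors over ℚ, so A has no Jordan form over ℚ; the rational canonical form exists over any field.

R = [[0, 0, -5], [1, 0, 0], [0, 1, 0]]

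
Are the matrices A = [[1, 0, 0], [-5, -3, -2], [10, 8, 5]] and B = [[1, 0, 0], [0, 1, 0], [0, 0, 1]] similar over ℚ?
No.

Both have characteristic polynomial (x - 1)^3, but the minimal polynomial of A is (x - 1)^2 while the minimal polynomial of B is x - 1. The minimal polynomial is a similarity invariant, so A and B are not similar.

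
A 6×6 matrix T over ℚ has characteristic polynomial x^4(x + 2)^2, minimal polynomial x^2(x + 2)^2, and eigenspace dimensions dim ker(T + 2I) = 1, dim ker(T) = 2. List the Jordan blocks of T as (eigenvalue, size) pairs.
λ = -2: algebraic multiplicity 2 (exponent in χ_T), largest block size 2 (exponent in m_T), 1 block (geometric multiplicity). This forces block sizes [2].
λ = 0: algebraic multiplicity 4 (exponent in χ_T), largest block size 2 (exponent in m_T), 2 blocks (geometric multiplicity). These force block sizes [2, 2].

Jordan blocks: (-2, 2), (0, 2), (0, 2)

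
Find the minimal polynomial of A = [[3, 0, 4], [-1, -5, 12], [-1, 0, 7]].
The characteristic polynomial factors as (x - 5)^2(x + 5). The minimal polynomial is ∏(x - λ)^{k_λ} where k_λ is the size of the largest Jordan block at λ.

For λ = -5: rank(A + 5I) = 2, and the largest Jordan block has size 1 (the smallest k with rank((A + 5I)^k) = rank((A + 5I)^(k+1))).
For λ = 5: rank(A - 5I) = 2, and the largest Jordan block has size 2 (the smallest k with rank((A - 5I)^k) = rank((A - 5I)^(k+1))).

So m_A(x) = (x - 5)^2(x + 5).

m_A(x) = (x - 5)^2(x + 5)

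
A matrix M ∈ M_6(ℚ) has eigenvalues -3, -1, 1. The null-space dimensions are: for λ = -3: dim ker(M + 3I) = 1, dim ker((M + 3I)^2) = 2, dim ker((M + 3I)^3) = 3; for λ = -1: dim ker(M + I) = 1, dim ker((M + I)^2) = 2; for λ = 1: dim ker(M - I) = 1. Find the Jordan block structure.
λ = -3: successive nullity increments [1, 1, 1] count blocks of size ≥ k; block sizes are [3].
λ = -1: successive nullity increments [1, 1] count blocks of size ≥ k; block sizes are [2].
λ = 1: successive nullity increments [1] count blocks of size ≥ k; block sizes are [1].

Jordan blocks: (-3, 3), (-1, 2), (1, 1)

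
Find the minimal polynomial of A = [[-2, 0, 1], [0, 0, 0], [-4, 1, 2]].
m_A(x) = x^3

The characteristic polynomial factors as x^3. The minimal polynomial is ∏(x - λ)^{k_λ} where k_λ is the size of the largest Jordan block at λ.

For λ = 0: rank(A) = 2, and the largest Jordan block has size 3 (the smallest k with rank(A^k) = rank(A^(k+1))).

So m_A(x) = x^3.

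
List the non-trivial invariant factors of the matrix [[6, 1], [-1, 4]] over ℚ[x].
(x - 5)^2

The Jordan structure of A has elementary divisors (x - 5)^2. Arranging the block sizes at each eigenvalue in decreasing order and taking row products gives the invariant factors.

Invariant factors (smallest first, each dividing the next): (x - 5)^2.

Check: the last factor (x - 5)^2 is the minimal polynomial, and the product (x - 5)^2 is the characteristic polynomial.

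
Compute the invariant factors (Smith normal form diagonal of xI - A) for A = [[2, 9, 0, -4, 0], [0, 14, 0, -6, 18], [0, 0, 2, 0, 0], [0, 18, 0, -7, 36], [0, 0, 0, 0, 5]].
(x - 5)(x - 2), (x - 5)(x - 2)^2

The Jordan structure of A has elementary divisors (x - 2)^2, (x - 2), (x - 5), (x - 5). Arranging the block sizes at each eigenvalue in decreasing order and taking row products gives the invariant factors.

Invariant factors (smallest first, each dividing the next): (x - 5)(x - 2), (x - 5)(x - 2)^2.

Check: the last factor (x - 5)(x - 2)^2 is the minimal polynomial, and the product (x - 5)^2(x - 2)^3 is the characteristic polynomial.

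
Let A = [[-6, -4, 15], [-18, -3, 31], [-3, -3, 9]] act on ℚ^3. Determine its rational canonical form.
R = [[0, 0, 3], [1, 0, -3], [0, 1, 0]]

The invariant factors of A (the non-unit diagonal entries of the Smith normal form of xI - A over ℚ[x]) are x^3 + 3x - 3, each dividing the next. The characteristic polynomial is their product, x^3 + 3x - 3.

The rational canonical form is the block-diagonal matrix of companion matrices C(f_i):
R = [[0, 0, 3], [1, 0, -3], [0, 1, 0]].

Note the characteristic polynomial does not split into linear factors over ℚ, so A has no Jordan form over ℚ; the rational canonical form exists over any field.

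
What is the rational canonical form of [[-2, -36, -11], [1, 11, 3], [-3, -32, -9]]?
R = [[0, 0, -5], [1, 0, 4], [0, 1, 0]]

The invariant factors of A (the non-unit diagonal entries of the Smith normal form of xI - A over ℚ[x]) are x^3 - 4x + 5, each dividing the next. The characteristic polynomial is their product, x^3 - 4x + 5.

The rational canonical form is the block-diagonal matrix of companion matrices C(f_i):
R = [[0, 0, -5], [1, 0, 4], [0, 1, 0]].

Note the characteristic polynomial does not split into linear factors over ℚ, so A has no Jordan form over ℚ; the rational canonical form exists over any field.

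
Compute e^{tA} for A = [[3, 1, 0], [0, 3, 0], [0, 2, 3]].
e^{tA} = [[e^{3*t}, t*e^{3*t}, 0], [0, e^{3*t}, 0], [0, 2*t*e^{3*t}, e^{3*t}]]

A has Jordan form J = [[3, 1, 0], [0, 3, 0], [0, 0, 3]] with A = PJP^{-1}, so e^{tA} = P e^{tJ} P^{-1}.

For a Jordan block J_k(λ), e^{tJ_k(λ)} = e^{λt} · (I + tN + t^2 N^2/2! + ... + t^{k-1} N^{k-1}/(k-1)!) where N is the nilpotent superdiagonal part.

Assembling the blocks and conjugating back gives the entries of e^{tA} as shown above.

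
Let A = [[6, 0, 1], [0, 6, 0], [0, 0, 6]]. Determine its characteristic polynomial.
xI - A = [[x - 6, 0, -1], [0, x - 6, 0], [0, 0, x - 6]].

Expanding det(xI - A) along the first row:
det(xI - A) = + (x - 6)·det([[x - 6, 0], [0, x - 6]]) - (0)·det([[0, 0], [0, x - 6]]) + (-1)·det([[0, x - 6], [0, 0]]).

Evaluating gives χ_A(x) = x^3 - 18x^2 + 108x - 216 = (x - 6)^3.

χ_A(x) = (x - 6)^3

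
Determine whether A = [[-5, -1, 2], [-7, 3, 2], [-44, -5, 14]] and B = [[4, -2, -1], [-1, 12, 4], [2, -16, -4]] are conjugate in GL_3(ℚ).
Yes.

Two matrices over a field are similar if and only if they have the same invariant factors.

Both A and B have characteristic polynomial (x - 4)^3 and minimal polynomial (x - 4)^3. Computing further, both have invariant factors (x - 4)^3. Hence A and B are similar.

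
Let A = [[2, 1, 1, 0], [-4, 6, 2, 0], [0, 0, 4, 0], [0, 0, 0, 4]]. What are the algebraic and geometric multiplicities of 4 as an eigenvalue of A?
algebraic multiplicity 4, geometric multiplicity 3

The characteristic polynomial is (x - 4)^4, so the factor x - 4 appears with exponent 4: the algebraic multiplicity is 4.

rank(A - 4I) = 1, so the eigenspace has dimension 4 - 1 = 3: the geometric multiplicity is 3.

Since 3 < 4, A is not diagonalizable.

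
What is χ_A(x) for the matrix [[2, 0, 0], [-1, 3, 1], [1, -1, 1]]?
χ_A(x) = (x - 2)^3

xI - A = [[x - 2, 0, 0], [1, x - 3, -1], [-1, 1, x - 1]].

Expanding det(xI - A) along the first row:
det(xI - A) = + (x - 2)·det([[x - 3, -1], [1, x - 1]]) - (0)·det([[1, -1], [-1, x - 1]]) + (0)·det([[1, x - 3], [-1, 1]]).

Evaluating gives χ_A(x) = x^3 - 6x^2 + 12x - 8 = (x - 2)^3.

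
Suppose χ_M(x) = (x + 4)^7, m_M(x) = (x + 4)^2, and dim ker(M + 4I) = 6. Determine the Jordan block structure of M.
λ = -4: algebraic multiplicity 7 (exponent in χ_M), largest block size 2 (exponent in m_M), 6 blocks (geometric multiplicity). These force block sizes [2, 1, 1, 1, 1, 1].

Jordan blocks: (-4, 2), (-4, 1), (-4, 1), (-4, 1), (-4, 1), (-4, 1)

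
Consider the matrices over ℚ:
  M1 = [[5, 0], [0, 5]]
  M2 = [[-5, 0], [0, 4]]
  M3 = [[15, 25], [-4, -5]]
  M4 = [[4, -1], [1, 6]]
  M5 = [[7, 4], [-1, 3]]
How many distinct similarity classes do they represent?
3 classes: {M1}, {M2}, {M3, M4, M5}

Characteristic polynomials: χ_{M1} = (x - 5)^2, χ_{M2} = (x - 4)(x + 5), χ_{M3} = (x - 5)^2, χ_{M4} = (x - 5)^2, χ_{M5} = (x - 5)^2.

{M1}: invariant factors x - 5, x - 5.

{M2}: invariant factors (x - 4)(x + 5).

{M3, M4, M5}: invariant factors (x - 5)^2.

Matrices are similar if and only if their invariant-factor lists agree; the partition into similarity classes is {M1}, {M2}, {M3, M4, M5}.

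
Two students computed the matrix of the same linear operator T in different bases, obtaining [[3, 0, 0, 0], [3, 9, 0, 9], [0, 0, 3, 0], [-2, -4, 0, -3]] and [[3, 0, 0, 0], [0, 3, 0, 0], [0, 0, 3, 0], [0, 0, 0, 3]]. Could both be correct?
No.

Both have characteristic polynomial (x - 3)^4, but the minimal polynomial of A is (x - 3)^2 while the minimal polynomial of B is x - 3. The minimal polynomial is a similarity invariant, so A and B are not similar.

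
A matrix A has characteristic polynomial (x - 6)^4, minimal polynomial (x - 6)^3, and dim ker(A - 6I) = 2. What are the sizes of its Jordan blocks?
Jordan blocks: (6, 3), (6, 1)

λ = 6: algebraic multiplicity 4 (exponent in χ_A), largest block size 3 (exponent in m_A), 2 blocks (geometric multiplicity). These force block sizes [3, 1].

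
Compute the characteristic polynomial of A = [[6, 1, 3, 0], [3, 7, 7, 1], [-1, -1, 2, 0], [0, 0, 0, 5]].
xI - A = [[x - 6, -1, -3, 0], [-3, x - 7, -7, -1], [1, 1, x - 2, 0], [0, 0, 0, x - 5]].

Expanding det(xI - A) along the first row:
det(xI - A) = + (x - 6)·det([[x - 7, -7, -1], [1, x - 2, 0], [0, 0, x - 5]]) - (-1)·det([[-3, -7, -1], [1, x - 2, 0], [0, 0, x - 5]]) + (-3)·det([[-3, x - 7, -1], [1, 1, 0], [0, 0, x - 5]]) - (0)·det([[-3, x - 7, -7], [1, 1, x - 2], [0, 0, 0]]).

Evaluating gives χ_A(x) = x^4 - 20x^3 + 150x^2 - 500x + 625 = (x - 5)^4.

χ_A(x) = (x - 5)^4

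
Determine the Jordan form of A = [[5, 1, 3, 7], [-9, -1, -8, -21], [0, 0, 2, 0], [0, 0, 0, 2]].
J = [[2, 1, 0, 0], [0, 2, 1, 0], [0, 0, 2, 0], [0, 0, 0, 2]]

The characteristic polynomial is det(xI - A) = (x - 2)^4, so the eigenvalues are 2 (algebraic multiplicity 4).

For λ = 2: rank(A - 2I) = 2, rank((A - 2I)^2) = 1, rank((A - 2I)^3) = 0. The eigenspace has dimension 4 - 2 = 2, so there are 2 Jordan blocks; the rank sequence gives block sizes [3, 1].

Assembling the blocks gives the Jordan form J above.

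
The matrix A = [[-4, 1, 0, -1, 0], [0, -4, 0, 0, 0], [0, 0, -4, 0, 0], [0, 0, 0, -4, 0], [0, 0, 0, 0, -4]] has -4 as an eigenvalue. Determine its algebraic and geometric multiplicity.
algebraic multiplicity 5, geometric multiplicity 4

The characteristic polynomial is (x + 4)^5, so the factor x + 4 appears with exponent 5: the algebraic multiplicity is 5.

rank(A + 4I) = 1, so the eigenspace has dimension 5 - 1 = 4: the geometric multiplicity is 4.

Since 4 < 5, A is not diagonalizable.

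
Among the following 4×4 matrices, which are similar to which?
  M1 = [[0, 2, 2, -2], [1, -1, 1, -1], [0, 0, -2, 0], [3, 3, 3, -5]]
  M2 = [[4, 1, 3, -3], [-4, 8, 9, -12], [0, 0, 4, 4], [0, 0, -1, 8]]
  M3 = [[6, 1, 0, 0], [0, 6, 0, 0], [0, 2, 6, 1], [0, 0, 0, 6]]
2 classes: {M1}, {M2, M3}

Characteristic polynomials: χ_{M1} = (x + 2)^4, χ_{M2} = (x - 6)^4, χ_{M3} = (x - 6)^4.

{M1}: invariant factors x + 2, x + 2, (x + 2)^2.

{M2, M3}: invariant factors (x - 6)^2, (x - 6)^2.

Matrices are similar if and only if their invariant-factor lists agree; the partition into similarity classes is {M1}, {M2, M3}.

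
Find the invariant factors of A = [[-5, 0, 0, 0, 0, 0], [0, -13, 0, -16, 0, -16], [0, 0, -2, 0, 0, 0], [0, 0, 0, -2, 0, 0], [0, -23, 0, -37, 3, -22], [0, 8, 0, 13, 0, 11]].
(x + 2)(x + 5), (x - 3)^2(x + 2)(x + 5)

The Jordan structure of A has elementary divisors (x + 5), (x + 5), (x + 2), (x + 2), (x - 3)^2. Arranging the block sizes at each eigenvalue in decreasing order and taking row products gives the invariant factors.

Invariant factors (smallest first, each dividing the next): (x + 2)(x + 5), (x - 3)^2(x + 2)(x + 5).

Check: the last factor (x - 3)^2(x + 2)(x + 5) is the minimal polynomial, and the product (x - 3)^2(x + 2)^2(x + 5)^2 is the characteristic polynomial.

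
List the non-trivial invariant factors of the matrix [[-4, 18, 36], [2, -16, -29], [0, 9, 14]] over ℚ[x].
(x + 1)^2(x + 4)

The Jordan structure of A has elementary divisors (x + 4), (x + 1)^2. Arranging the block sizes at each eigenvalue in decreasing order and taking row products gives the invariant factors.

Invariant factors (smallest first, each dividing the next): (x + 1)^2(x + 4).

Check: the last factor (x + 1)^2(x + 4) is the minimal polynomial, and the product (x + 1)^2(x + 4) is the characteristic polynomial.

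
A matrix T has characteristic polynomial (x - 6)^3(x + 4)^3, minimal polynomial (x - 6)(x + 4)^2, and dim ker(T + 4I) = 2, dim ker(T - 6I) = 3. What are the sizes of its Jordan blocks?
Jordan blocks: (-4, 2), (-4, 1), (6, 1), (6, 1), (6, 1)

λ = -4: algebraic multiplicity 3 (exponent in χ_T), largest block size 2 (exponent in m_T), 2 blocks (geometric multiplicity). These force block sizes [2, 1].
λ = 6: algebraic multiplicity 3 (exponent in χ_T), largest block size 1 (exponent in m_T), 3 blocks (geometric multiplicity). These force block sizes [1, 1, 1].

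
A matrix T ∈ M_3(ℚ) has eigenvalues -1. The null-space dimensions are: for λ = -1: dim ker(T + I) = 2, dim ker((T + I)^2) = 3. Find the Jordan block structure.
Jordan blocks: (-1, 2), (-1, 1)

λ = -1: successive nullity increments [2, 1] count blocks of size ≥ k; block sizes are [2, 1].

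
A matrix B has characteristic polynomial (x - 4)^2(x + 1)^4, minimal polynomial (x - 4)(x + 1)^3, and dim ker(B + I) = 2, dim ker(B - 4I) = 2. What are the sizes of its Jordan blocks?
Jordan blocks: (-1, 3), (-1, 1), (4, 1), (4, 1)

λ = -1: algebraic multiplicity 4 (exponent in χ_B), largest block size 3 (exponent in m_B), 2 blocks (geometric multiplicity). These force block sizes [3, 1].
λ = 4: algebraic multiplicity 2 (exponent in χ_B), largest block size 1 (exponent in m_B), 2 blocks (geometric multiplicity). These force block sizes [1, 1].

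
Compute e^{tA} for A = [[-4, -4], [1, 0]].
e^{tA} = [[(1 - 2*t)*e^{-2*t}, -4*t*e^{-2*t}], [t*e^{-2*t}, (2*t + 1)*e^{-2*t}]]

A has Jordan form J = [[-2, 1], [0, -2]] with A = PJP^{-1}, so e^{tA} = P e^{tJ} P^{-1}.

For a Jordan block J_k(λ), e^{tJ_k(λ)} = e^{λt} · (I + tN + t^2 N^2/2! + ... + t^{k-1} N^{k-1}/(k-1)!) where N is the nilpotent superdiagonal part.

Assembling the blocks and conjugating back gives the entries of e^{tA} as shown above.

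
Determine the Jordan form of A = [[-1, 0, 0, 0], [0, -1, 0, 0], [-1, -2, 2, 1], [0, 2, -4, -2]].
The characteristic polynomial is det(xI - A) = x^2(x + 1)^2, so the eigenvalues are -1 (algebraic multiplicity 2), 0 (algebraic multiplicity 2).

For λ = -1: rank(A + I) = 2. The eigenspace has dimension 4 - 2 = 2, so there are 2 Jordan blocks; the rank sequence gives block sizes [1, 1].

For λ = 0: rank(A) = 3, rank(A^2) = 2. The eigenspace has dimension 4 - 3 = 1, so there is 1 Jordan block; the rank sequence gives block sizes [2].

Assembling the blocks gives the Jordan form J above.

J = [[-1, 0, 0, 0], [0, -1, 0, 0], [0, 0, 0, 1], [0, 0, 0, 0]]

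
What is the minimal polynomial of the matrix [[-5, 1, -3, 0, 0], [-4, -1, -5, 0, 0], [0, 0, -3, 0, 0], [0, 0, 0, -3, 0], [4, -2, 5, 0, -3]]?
The characteristic polynomial factors as (x + 3)^5. The minimal polynomial is ∏(x - λ)^{k_λ} where k_λ is the size of the largest Jordan block at λ.

For λ = -3: rank(A + 3I) = 2, and the largest Jordan block has size 3 (the smallest k with rank((A + 3I)^k) = rank((A + 3I)^(k+1))).

So m_A(x) = (x + 3)^3.

m_A(x) = (x + 3)^3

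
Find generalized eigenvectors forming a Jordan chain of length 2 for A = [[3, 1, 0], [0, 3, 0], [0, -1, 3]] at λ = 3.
We seek v_1 ∈ ker((A - 3I)^2) \ ker(A - 3I), then set v_{i+1} = (A - 3I) v_i.

One such chain is v_1 = [[0, 1, 1]]^T, v_2 = [[1, 0, -1]]^T. Check: (A - 3I) v_2 = [[0, 0, 0]]^T = 0.

v_1 = [[0, 1, 1]]^T, v_2 = [[1, 0, -1]]^T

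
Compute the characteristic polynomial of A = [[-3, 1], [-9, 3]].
xI - A = [[x + 3, -1], [9, x - 3]].

Expanding det(xI - A) along the first row:
det(xI - A) = + (x + 3)·det([[x - 3]]) - (-1)·det([[9]]).

Evaluating gives χ_A(x) = x^2.

χ_A(x) = x^2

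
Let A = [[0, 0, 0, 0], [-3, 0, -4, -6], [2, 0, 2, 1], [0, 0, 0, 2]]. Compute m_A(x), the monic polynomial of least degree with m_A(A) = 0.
The characteristic polynomial factors as x^2(x - 2)^2. The minimal polynomial is ∏(x - λ)^{k_λ} where k_λ is the size of the largest Jordan block at λ.

For λ = 0: rank(A) = 3, and the largest Jordan block has size 2 (the smallest k with rank(A^k) = rank(A^(k+1))).
For λ = 2: rank(A - 2I) = 3, and the largest Jordan block has size 2 (the smallest k with rank((A - 2I)^k) = rank((A - 2I)^(k+1))).

So m_A(x) = x^2(x - 2)^2.

m_A(x) = x^2(x - 2)^2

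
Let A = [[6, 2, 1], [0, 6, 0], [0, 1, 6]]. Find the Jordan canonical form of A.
J = [[6, 1, 0], [0, 6, 1], [0, 0, 6]]

The characteristic polynomial is det(xI - A) = (x - 6)^3, so the eigenvalues are 6 (algebraic multiplicity 3).

For λ = 6: rank(A - 6I) = 2, rank((A - 6I)^2) = 1, rank((A - 6I)^3) = 0. The eigenspace has dimension 3 - 2 = 1, so there is 1 Jordan block; the rank sequence gives block sizes [3].

Assembling the blocks gives the Jordan form J above.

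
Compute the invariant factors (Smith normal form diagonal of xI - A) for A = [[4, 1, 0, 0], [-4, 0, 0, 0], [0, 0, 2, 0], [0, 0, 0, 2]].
The Jordan structure of A has elementary divisors (x - 2)^2, (x - 2), (x - 2). Arranging the block sizes at each eigenvalue in decreasing order and taking row products gives the invariant factors.

Invariant factors (smallest first, each dividing the next): x - 2, x - 2, (x - 2)^2.

Check: the last factor (x - 2)^2 is the minimal polynomial, and the product (x - 2)^4 is the characteristic polynomial.

x - 2, x - 2, (x - 2)^2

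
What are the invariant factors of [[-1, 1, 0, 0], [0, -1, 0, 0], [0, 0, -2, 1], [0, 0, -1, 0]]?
(x + 1)^2, (x + 1)^2

The Jordan structure of A has elementary divisors (x + 1)^2, (x + 1)^2. Arranging the block sizes at each eigenvalue in decreasing order and taking row products gives the invariant factors.

Invariant factors (smallest first, each dividing the next): (x + 1)^2, (x + 1)^2.

Check: the last factor (x + 1)^2 is the minimal polynomial, and the product (x + 1)^4 is the characteristic polynomial.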